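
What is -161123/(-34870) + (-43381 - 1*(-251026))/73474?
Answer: 4769733113/640509595 ≈ 7.4468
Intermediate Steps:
-161123/(-34870) + (-43381 - 1*(-251026))/73474 = -161123*(-1/34870) + (-43381 + 251026)*(1/73474) = 161123/34870 + 207645*(1/73474) = 161123/34870 + 207645/73474 = 4769733113/640509595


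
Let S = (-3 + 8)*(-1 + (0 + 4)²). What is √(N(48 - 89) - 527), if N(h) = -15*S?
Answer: 2*I*√413 ≈ 40.645*I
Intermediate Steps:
S = 75 (S = 5*(-1 + 4²) = 5*(-1 + 16) = 5*15 = 75)
N(h) = -1125 (N(h) = -15*75 = -1125)
√(N(48 - 89) - 527) = √(-1125 - 527) = √(-1652) = 2*I*√413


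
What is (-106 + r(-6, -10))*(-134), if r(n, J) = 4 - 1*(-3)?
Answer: 13266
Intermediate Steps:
r(n, J) = 7 (r(n, J) = 4 + 3 = 7)
(-106 + r(-6, -10))*(-134) = (-106 + 7)*(-134) = -99*(-134) = 13266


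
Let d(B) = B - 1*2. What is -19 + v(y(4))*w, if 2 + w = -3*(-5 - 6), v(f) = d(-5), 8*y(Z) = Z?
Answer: -236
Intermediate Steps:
d(B) = -2 + B (d(B) = B - 2 = -2 + B)
y(Z) = Z/8
v(f) = -7 (v(f) = -2 - 5 = -7)
w = 31 (w = -2 - 3*(-5 - 6) = -2 - 3*(-11) = -2 + 33 = 31)
-19 + v(y(4))*w = -19 - 7*31 = -19 - 217 = -236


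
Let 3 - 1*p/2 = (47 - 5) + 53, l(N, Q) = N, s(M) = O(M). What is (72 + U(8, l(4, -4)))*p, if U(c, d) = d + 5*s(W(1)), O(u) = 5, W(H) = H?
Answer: -18584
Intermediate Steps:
s(M) = 5
U(c, d) = 25 + d (U(c, d) = d + 5*5 = d + 25 = 25 + d)
p = -184 (p = 6 - 2*((47 - 5) + 53) = 6 - 2*(42 + 53) = 6 - 2*95 = 6 - 190 = -184)
(72 + U(8, l(4, -4)))*p = (72 + (25 + 4))*(-184) = (72 + 29)*(-184) = 101*(-184) = -18584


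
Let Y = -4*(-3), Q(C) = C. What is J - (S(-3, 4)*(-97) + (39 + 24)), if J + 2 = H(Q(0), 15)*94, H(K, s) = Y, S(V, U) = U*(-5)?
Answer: -877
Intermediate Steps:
S(V, U) = -5*U
Y = 12
H(K, s) = 12
J = 1126 (J = -2 + 12*94 = -2 + 1128 = 1126)
J - (S(-3, 4)*(-97) + (39 + 24)) = 1126 - (-5*4*(-97) + (39 + 24)) = 1126 - (-20*(-97) + 63) = 1126 - (1940 + 63) = 1126 - 1*2003 = 1126 - 2003 = -877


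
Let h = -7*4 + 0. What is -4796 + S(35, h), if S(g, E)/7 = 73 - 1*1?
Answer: -4292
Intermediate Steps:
h = -28 (h = -28 + 0 = -28)
S(g, E) = 504 (S(g, E) = 7*(73 - 1*1) = 7*(73 - 1) = 7*72 = 504)
-4796 + S(35, h) = -4796 + 504 = -4292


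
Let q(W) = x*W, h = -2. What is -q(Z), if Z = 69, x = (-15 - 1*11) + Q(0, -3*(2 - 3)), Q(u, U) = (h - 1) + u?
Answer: 2001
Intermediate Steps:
Q(u, U) = -3 + u (Q(u, U) = (-2 - 1) + u = -3 + u)
x = -29 (x = (-15 - 1*11) + (-3 + 0) = (-15 - 11) - 3 = -26 - 3 = -29)
q(W) = -29*W
-q(Z) = -(-29)*69 = -1*(-2001) = 2001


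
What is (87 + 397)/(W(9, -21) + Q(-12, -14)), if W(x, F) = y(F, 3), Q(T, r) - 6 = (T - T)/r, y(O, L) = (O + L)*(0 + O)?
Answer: 121/96 ≈ 1.2604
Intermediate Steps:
y(O, L) = O*(L + O) (y(O, L) = (L + O)*O = O*(L + O))
Q(T, r) = 6 (Q(T, r) = 6 + (T - T)/r = 6 + 0/r = 6 + 0 = 6)
W(x, F) = F*(3 + F)
(87 + 397)/(W(9, -21) + Q(-12, -14)) = (87 + 397)/(-21*(3 - 21) + 6) = 484/(-21*(-18) + 6) = 484/(378 + 6) = 484/384 = 484*(1/384) = 121/96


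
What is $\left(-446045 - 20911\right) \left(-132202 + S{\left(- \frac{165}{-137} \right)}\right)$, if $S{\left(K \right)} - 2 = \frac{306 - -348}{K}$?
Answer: $\frac{3381290968104}{55} \approx 6.1478 \cdot 10^{10}$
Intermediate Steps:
$S{\left(K \right)} = 2 + \frac{654}{K}$ ($S{\left(K \right)} = 2 + \frac{306 - -348}{K} = 2 + \frac{306 + 348}{K} = 2 + \frac{654}{K}$)
$\left(-446045 - 20911\right) \left(-132202 + S{\left(- \frac{165}{-137} \right)}\right) = \left(-446045 - 20911\right) \left(-132202 + \left(2 + \frac{654}{\left(-165\right) \frac{1}{-137}}\right)\right) = \left(-446045 - 20911\right) \left(-132202 + \left(2 + \frac{654}{\left(-165\right) \left(- \frac{1}{137}\right)}\right)\right) = \left(-446045 - 20911\right) \left(-132202 + \left(2 + \frac{654}{\frac{165}{137}}\right)\right) = - 466956 \left(-132202 + \left(2 + 654 \cdot \frac{137}{165}\right)\right) = - 466956 \left(-132202 + \left(2 + \frac{29866}{55}\right)\right) = - 466956 \left(-132202 + \frac{29976}{55}\right) = \left(-466956\right) \left(- \frac{7241134}{55}\right) = \frac{3381290968104}{55}$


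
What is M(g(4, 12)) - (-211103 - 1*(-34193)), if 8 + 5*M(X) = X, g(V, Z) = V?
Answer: 884546/5 ≈ 1.7691e+5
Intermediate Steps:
M(X) = -8/5 + X/5
M(g(4, 12)) - (-211103 - 1*(-34193)) = (-8/5 + (1/5)*4) - (-211103 - 1*(-34193)) = (-8/5 + 4/5) - (-211103 + 34193) = -4/5 - 1*(-176910) = -4/5 + 176910 = 884546/5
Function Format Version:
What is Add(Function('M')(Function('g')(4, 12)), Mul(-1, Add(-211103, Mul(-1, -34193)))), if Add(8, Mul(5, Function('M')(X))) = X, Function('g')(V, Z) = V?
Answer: Rational(884546, 5) ≈ 1.7691e+5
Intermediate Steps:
Function('M')(X) = Add(Rational(-8, 5), Mul(Rational(1, 5), X))
Add(Function('M')(Function('g')(4, 12)), Mul(-1, Add(-211103, Mul(-1, -34193)))) = Add(Add(Rational(-8, 5), Mul(Rational(1, 5), 4)), Mul(-1, Add(-211103, Mul(-1, -34193)))) = Add(Add(Rational(-8, 5), Rational(4, 5)), Mul(-1, Add(-211103, 34193))) = Add(Rational(-4, 5), Mul(-1, -176910)) = Add(Rational(-4, 5), 176910) = Rational(884546, 5)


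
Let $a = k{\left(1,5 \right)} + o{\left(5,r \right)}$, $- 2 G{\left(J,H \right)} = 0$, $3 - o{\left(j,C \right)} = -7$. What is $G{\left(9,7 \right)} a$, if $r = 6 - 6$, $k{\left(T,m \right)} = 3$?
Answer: $0$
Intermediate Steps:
$r = 0$ ($r = 6 - 6 = 0$)
$o{\left(j,C \right)} = 10$ ($o{\left(j,C \right)} = 3 - -7 = 3 + 7 = 10$)
$G{\left(J,H \right)} = 0$ ($G{\left(J,H \right)} = \left(- \frac{1}{2}\right) 0 = 0$)
$a = 13$ ($a = 3 + 10 = 13$)
$G{\left(9,7 \right)} a = 0 \cdot 13 = 0$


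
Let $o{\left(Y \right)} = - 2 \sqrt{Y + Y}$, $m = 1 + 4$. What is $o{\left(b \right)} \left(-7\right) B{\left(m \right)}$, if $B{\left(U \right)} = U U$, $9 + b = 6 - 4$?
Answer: $350 i \sqrt{14} \approx 1309.6 i$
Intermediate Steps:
$b = -7$ ($b = -9 + \left(6 - 4\right) = -9 + 2 = -7$)
$m = 5$
$B{\left(U \right)} = U^{2}$
$o{\left(Y \right)} = - 2 \sqrt{2} \sqrt{Y}$ ($o{\left(Y \right)} = - 2 \sqrt{2 Y} = - 2 \sqrt{2} \sqrt{Y}$)
$o{\left(b \right)} \left(-7\right) B{\left(m \right)} = - 2 \sqrt{2} \sqrt{-7} \left(-7\right) 5^{2} = - 2 \sqrt{2} i \sqrt{7} \left(-7\right) 25 = - 2 i \sqrt{14} \left(-7\right) 25 = 14 i \sqrt{14} \cdot 25 = 350 i \sqrt{14}$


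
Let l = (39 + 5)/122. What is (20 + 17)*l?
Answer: 814/61 ≈ 13.344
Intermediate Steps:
l = 22/61 (l = 44*(1/122) = 22/61 ≈ 0.36066)
(20 + 17)*l = (20 + 17)*(22/61) = 37*(22/61) = 814/61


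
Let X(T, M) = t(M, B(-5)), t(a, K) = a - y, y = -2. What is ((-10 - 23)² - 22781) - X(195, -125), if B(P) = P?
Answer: -21569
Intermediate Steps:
t(a, K) = 2 + a (t(a, K) = a - 1*(-2) = a + 2 = 2 + a)
X(T, M) = 2 + M
((-10 - 23)² - 22781) - X(195, -125) = ((-10 - 23)² - 22781) - (2 - 125) = ((-33)² - 22781) - 1*(-123) = (1089 - 22781) + 123 = -21692 + 123 = -21569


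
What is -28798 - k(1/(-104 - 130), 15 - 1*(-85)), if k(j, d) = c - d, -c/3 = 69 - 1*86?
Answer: -28749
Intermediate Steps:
c = 51 (c = -3*(69 - 1*86) = -3*(69 - 86) = -3*(-17) = 51)
k(j, d) = 51 - d
-28798 - k(1/(-104 - 130), 15 - 1*(-85)) = -28798 - (51 - (15 - 1*(-85))) = -28798 - (51 - (15 + 85)) = -28798 - (51 - 1*100) = -28798 - (51 - 100) = -28798 - 1*(-49) = -28798 + 49 = -28749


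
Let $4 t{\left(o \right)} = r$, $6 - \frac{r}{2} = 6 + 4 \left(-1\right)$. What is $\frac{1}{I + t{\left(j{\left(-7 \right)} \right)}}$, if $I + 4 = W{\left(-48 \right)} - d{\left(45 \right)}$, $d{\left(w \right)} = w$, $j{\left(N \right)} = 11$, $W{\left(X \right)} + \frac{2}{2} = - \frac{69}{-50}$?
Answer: $- \frac{50}{2331} \approx -0.02145$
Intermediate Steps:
$W{\left(X \right)} = \frac{19}{50}$ ($W{\left(X \right)} = -1 - \frac{69}{-50} = -1 - - \frac{69}{50} = -1 + \frac{69}{50} = \frac{19}{50}$)
$r = 8$ ($r = 12 - 2 \left(6 + 4 \left(-1\right)\right) = 12 - 2 \left(6 - 4\right) = 12 - 4 = 8$)
$t{\left(o \right)} = 2$ ($t{\left(o \right)} = \frac{1}{4} \cdot 8 = 2$)
$I = - \frac{2431}{50}$ ($I = -4 + \left(\frac{19}{50} - 45\right) = -4 - \frac{2231}{50} = - \frac{2431}{50} \approx -48.62$)
$\frac{1}{I + t{\left(j{\left(-7 \right)} \right)}} = \frac{1}{- \frac{2431}{50} + 2} = \frac{1}{- \frac{2331}{50}} = - \frac{50}{2331}$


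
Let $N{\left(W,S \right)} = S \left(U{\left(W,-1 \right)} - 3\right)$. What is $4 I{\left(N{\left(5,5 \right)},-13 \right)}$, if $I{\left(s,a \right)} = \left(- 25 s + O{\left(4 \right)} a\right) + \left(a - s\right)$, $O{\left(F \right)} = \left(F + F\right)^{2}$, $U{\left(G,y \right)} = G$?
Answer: $-4420$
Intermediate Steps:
$O{\left(F \right)} = 4 F^{2}$ ($O{\left(F \right)} = \left(2 F\right)^{2} = 4 F^{2}$)
$N{\left(W,S \right)} = S \left(-3 + W\right)$ ($N{\left(W,S \right)} = S \left(W - 3\right) = S \left(-3 + W\right)$)
$I{\left(s,a \right)} = - 26 s + 65 a$ ($I{\left(s,a \right)} = \left(- 25 s + 4 \cdot 4^{2} a\right) + \left(a - s\right) = \left(- 25 s + 4 \cdot 16 a\right) + \left(a - s\right) = \left(- 25 s + 64 a\right) + \left(a - s\right) = - 26 s + 65 a$)
$4 I{\left(N{\left(5,5 \right)},-13 \right)} = 4 \left(- 26 \cdot 5 \left(-3 + 5\right) + 65 \left(-13\right)\right) = 4 \left(- 26 \cdot 5 \cdot 2 - 845\right) = 4 \left(\left(-26\right) 10 - 845\right) = 4 \left(-260 - 845\right) = 4 \left(-1105\right) = -4420$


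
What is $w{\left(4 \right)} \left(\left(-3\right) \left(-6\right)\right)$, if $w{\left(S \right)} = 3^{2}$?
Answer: $162$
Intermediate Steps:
$w{\left(S \right)} = 9$
$w{\left(4 \right)} \left(\left(-3\right) \left(-6\right)\right) = 9 \left(\left(-3\right) \left(-6\right)\right) = 9 \cdot 18 = 162$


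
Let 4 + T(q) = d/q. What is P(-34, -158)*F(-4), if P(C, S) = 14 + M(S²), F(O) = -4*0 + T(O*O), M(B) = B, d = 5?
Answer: -736851/8 ≈ -92106.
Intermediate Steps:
T(q) = -4 + 5/q
F(O) = -4 + 5/O² (F(O) = -4*0 + (-4 + 5/((O*O))) = 0 + (-4 + 5/(O²)) = 0 + (-4 + 5/O²) = -4 + 5/O²)
P(C, S) = 14 + S²
P(-34, -158)*F(-4) = (14 + (-158)²)*(-4 + 5/(-4)²) = (14 + 24964)*(-4 + 5*(1/16)) = 24978*(-4 + 5/16) = 24978*(-59/16) = -736851/8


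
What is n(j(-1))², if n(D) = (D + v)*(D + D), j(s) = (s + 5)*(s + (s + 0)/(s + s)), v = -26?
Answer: 12544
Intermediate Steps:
j(s) = (½ + s)*(5 + s) (j(s) = (5 + s)*(s + s/((2*s))) = (5 + s)*(s + s*(1/(2*s))) = (5 + s)*(s + ½) = (5 + s)*(½ + s) = (½ + s)*(5 + s))
n(D) = 2*D*(-26 + D) (n(D) = (D - 26)*(D + D) = (-26 + D)*(2*D) = 2*D*(-26 + D))
n(j(-1))² = (2*(5/2 + (-1)² + (11/2)*(-1))*(-26 + (5/2 + (-1)² + (11/2)*(-1))))² = (2*(5/2 + 1 - 11/2)*(-26 + (5/2 + 1 - 11/2)))² = (2*(-2)*(-26 - 2))² = (2*(-2)*(-28))² = 112² = 12544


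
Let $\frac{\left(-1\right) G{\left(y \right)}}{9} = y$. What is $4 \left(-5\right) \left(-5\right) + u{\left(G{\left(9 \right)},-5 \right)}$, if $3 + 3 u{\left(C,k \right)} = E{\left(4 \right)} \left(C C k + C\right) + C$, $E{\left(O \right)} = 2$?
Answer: $-21852$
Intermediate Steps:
$G{\left(y \right)} = - 9 y$
$u{\left(C,k \right)} = -1 + C + \frac{2 k C^{2}}{3}$ ($u{\left(C,k \right)} = -1 + \frac{2 \left(C C k + C\right) + C}{3} = -1 + \frac{2 \left(C^{2} k + C\right) + C}{3} = -1 + \frac{2 \left(k C^{2} + C\right) + C}{3} = -1 + \frac{2 \left(C + k C^{2}\right) + C}{3} = -1 + \frac{\left(2 C + 2 k C^{2}\right) + C}{3} = -1 + \frac{3 C + 2 k C^{2}}{3} = -1 + \left(C + \frac{2 k C^{2}}{3}\right) = -1 + C + \frac{2 k C^{2}}{3}$)
$4 \left(-5\right) \left(-5\right) + u{\left(G{\left(9 \right)},-5 \right)} = 4 \left(-5\right) \left(-5\right) - \left(82 + 21870\right) = \left(-20\right) \left(-5\right) - \left(82 + 21870\right) = 100 - \left(82 + 21870\right) = 100 - 21952 = -21852$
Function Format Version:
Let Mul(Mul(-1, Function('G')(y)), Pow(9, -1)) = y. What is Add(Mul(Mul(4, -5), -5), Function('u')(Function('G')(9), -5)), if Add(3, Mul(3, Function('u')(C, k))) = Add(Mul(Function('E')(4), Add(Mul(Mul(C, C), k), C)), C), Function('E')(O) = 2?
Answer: -21852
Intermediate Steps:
Function('G')(y) = Mul(-9, y)
Function('u')(C, k) = Add(-1, C, Mul(Rational(2, 3), k, Pow(C, 2))) (Function('u')(C, k) = Add(-1, Mul(Rational(1, 3), Add(Mul(2, Add(Mul(Mul(C, C), k), C)), C))) = Add(-1, Mul(Rational(1, 3), Add(Mul(2, Add(Mul(Pow(C, 2), k), C)), C))) = Add(-1, Mul(Rational(1, 3), Add(Mul(2, Add(Mul(k, Pow(C, 2)), C)), C))) = Add(-1, Mul(Rational(1, 3), Add(Mul(2, Add(C, Mul(k, Pow(C, 2)))), C))) = Add(-1, Mul(Rational(1, 3), Add(Add(Mul(2, C), Mul(2, k, Pow(C, 2))), C))) = Add(-1, Mul(Rational(1, 3), Add(Mul(3, C), Mul(2, k, Pow(C, 2))))) = Add(-1, Add(C, Mul(Rational(2, 3), k, Pow(C, 2)))) = Add(-1, C, Mul(Rational(2, 3), k, Pow(C, 2))))
Add(Mul(Mul(4, -5), -5), Function('u')(Function('G')(9), -5)) = Add(Mul(Mul(4, -5), -5), Add(-1, Mul(-9, 9), Mul(Rational(2, 3), -5, Pow(Mul(-9, 9), 2)))) = Add(Mul(-20, -5), Add(-1, -81, Mul(Rational(2, 3), -5, Pow(-81, 2)))) = Add(100, Add(-1, -81, Mul(Rational(2, 3), -5, 6561))) = Add(100, Add(-1, -81, -21870)) = Add(100, -21952) = -21852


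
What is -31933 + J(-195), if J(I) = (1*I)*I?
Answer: 6092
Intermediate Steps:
J(I) = I² (J(I) = I*I = I²)
-31933 + J(-195) = -31933 + (-195)² = -31933 + 38025 = 6092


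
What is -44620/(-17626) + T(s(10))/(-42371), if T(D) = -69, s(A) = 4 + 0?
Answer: 135129301/53345089 ≈ 2.5331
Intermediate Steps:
s(A) = 4
-44620/(-17626) + T(s(10))/(-42371) = -44620/(-17626) - 69/(-42371) = -44620*(-1/17626) - 69*(-1/42371) = 22310/8813 + 69/42371 = 135129301/53345089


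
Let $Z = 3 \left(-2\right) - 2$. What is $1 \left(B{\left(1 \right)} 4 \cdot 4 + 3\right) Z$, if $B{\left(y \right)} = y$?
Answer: $-152$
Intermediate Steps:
$Z = -8$ ($Z = -6 - 2 = -8$)
$1 \left(B{\left(1 \right)} 4 \cdot 4 + 3\right) Z = 1 \left(1 \cdot 4 \cdot 4 + 3\right) \left(-8\right) = 1 \left(1 \cdot 16 + 3\right) \left(-8\right) = 1 \left(16 + 3\right) \left(-8\right) = 1 \cdot 19 \left(-8\right) = 19 \left(-8\right) = -152$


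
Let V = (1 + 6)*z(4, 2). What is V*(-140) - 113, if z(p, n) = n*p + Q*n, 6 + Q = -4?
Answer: 11647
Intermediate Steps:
Q = -10 (Q = -6 - 4 = -10)
z(p, n) = -10*n + n*p (z(p, n) = n*p - 10*n = -10*n + n*p)
V = -84 (V = (1 + 6)*(2*(-10 + 4)) = 7*(2*(-6)) = 7*(-12) = -84)
V*(-140) - 113 = -84*(-140) - 113 = 11760 - 113 = 11647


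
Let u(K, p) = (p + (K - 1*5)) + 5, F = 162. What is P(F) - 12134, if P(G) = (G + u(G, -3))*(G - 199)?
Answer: -24011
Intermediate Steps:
u(K, p) = K + p (u(K, p) = (p + (K - 5)) + 5 = (p + (-5 + K)) + 5 = (-5 + K + p) + 5 = K + p)
P(G) = (-199 + G)*(-3 + 2*G) (P(G) = (G + (G - 3))*(G - 199) = (G + (-3 + G))*(-199 + G) = (-3 + 2*G)*(-199 + G) = (-199 + G)*(-3 + 2*G))
P(F) - 12134 = (597 - 401*162 + 2*162**2) - 12134 = (597 - 64962 + 2*26244) - 12134 = (597 - 64962 + 52488) - 12134 = -11877 - 12134 = -24011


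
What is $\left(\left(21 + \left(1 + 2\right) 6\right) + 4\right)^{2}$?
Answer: $1849$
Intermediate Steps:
$\left(\left(21 + \left(1 + 2\right) 6\right) + 4\right)^{2} = \left(\left(21 + 3 \cdot 6\right) + 4\right)^{2} = \left(\left(21 + 18\right) + 4\right)^{2} = \left(39 + 4\right)^{2} = 43^{2} = 1849$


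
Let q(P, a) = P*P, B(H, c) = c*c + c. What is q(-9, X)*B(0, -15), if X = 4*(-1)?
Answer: 17010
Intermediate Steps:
X = -4
B(H, c) = c + c**2 (B(H, c) = c**2 + c = c + c**2)
q(P, a) = P**2
q(-9, X)*B(0, -15) = (-9)**2*(-15*(1 - 15)) = 81*(-15*(-14)) = 81*210 = 17010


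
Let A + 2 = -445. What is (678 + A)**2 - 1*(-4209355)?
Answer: 4262716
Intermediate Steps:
A = -447 (A = -2 - 445 = -447)
(678 + A)**2 - 1*(-4209355) = (678 - 447)**2 - 1*(-4209355) = 231**2 + 4209355 = 53361 + 4209355 = 4262716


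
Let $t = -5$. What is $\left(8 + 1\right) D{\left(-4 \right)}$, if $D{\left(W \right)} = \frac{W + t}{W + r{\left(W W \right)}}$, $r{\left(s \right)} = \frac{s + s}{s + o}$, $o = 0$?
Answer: $\frac{81}{2} \approx 40.5$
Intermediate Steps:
$r{\left(s \right)} = 2$ ($r{\left(s \right)} = \frac{s + s}{s + 0} = \frac{2 s}{s} = 2$)
$D{\left(W \right)} = \frac{-5 + W}{2 + W}$ ($D{\left(W \right)} = \frac{W - 5}{W + 2} = \frac{-5 + W}{2 + W}$)
$\left(8 + 1\right) D{\left(-4 \right)} = \left(8 + 1\right) \frac{-5 - 4}{2 - 4} = 9 \frac{1}{-2} \left(-9\right) = 9 \left(\left(- \frac{1}{2}\right) \left(-9\right)\right) = 9 \cdot \frac{9}{2} = \frac{81}{2}$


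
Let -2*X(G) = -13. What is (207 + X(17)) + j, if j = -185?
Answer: 57/2 ≈ 28.500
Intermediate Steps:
X(G) = 13/2 (X(G) = -½*(-13) = 13/2)
(207 + X(17)) + j = (207 + 13/2) - 185 = 427/2 - 185 = 57/2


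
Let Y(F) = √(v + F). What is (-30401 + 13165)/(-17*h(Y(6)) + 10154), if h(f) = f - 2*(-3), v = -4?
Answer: -86628136/50521063 - 146506*√2/50521063 ≈ -1.7188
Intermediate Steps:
Y(F) = √(-4 + F)
h(f) = 6 + f (h(f) = f + 6 = 6 + f)
(-30401 + 13165)/(-17*h(Y(6)) + 10154) = (-30401 + 13165)/(-17*(6 + √(-4 + 6)) + 10154) = -17236/(-17*(6 + √2) + 10154) = -17236/((-102 - 17*√2) + 10154) = -17236/(10052 - 17*√2)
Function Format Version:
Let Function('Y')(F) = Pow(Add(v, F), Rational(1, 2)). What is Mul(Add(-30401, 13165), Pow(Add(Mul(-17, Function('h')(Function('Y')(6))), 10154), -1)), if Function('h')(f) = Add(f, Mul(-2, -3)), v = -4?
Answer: Add(Rational(-86628136, 50521063), Mul(Rational(-146506, 50521063), Pow(2, Rational(1, 2)))) ≈ -1.7188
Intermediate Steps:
Function('Y')(F) = Pow(Add(-4, F), Rational(1, 2))
Function('h')(f) = Add(6, f) (Function('h')(f) = Add(f, 6) = Add(6, f))
Mul(Add(-30401, 13165), Pow(Add(Mul(-17, Function('h')(Function('Y')(6))), 10154), -1)) = Mul(Add(-30401, 13165), Pow(Add(Mul(-17, Add(6, Pow(Add(-4, 6), Rational(1, 2)))), 10154), -1)) = Mul(-17236, Pow(Add(Mul(-17, Add(6, Pow(2, Rational(1, 2)))), 10154), -1)) = Mul(-17236, Pow(Add(Add(-102, Mul(-17, Pow(2, Rational(1, 2)))), 10154), -1)) = Mul(-17236, Pow(Add(10052, Mul(-17, Pow(2, Rational(1, 2)))), -1))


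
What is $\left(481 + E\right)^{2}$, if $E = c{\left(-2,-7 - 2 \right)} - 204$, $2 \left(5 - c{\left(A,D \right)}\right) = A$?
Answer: $80089$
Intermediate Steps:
$c{\left(A,D \right)} = 5 - \frac{A}{2}$
$E = -198$ ($E = \left(5 - -1\right) - 204 = \left(5 + 1\right) - 204 = 6 - 204 = -198$)
$\left(481 + E\right)^{2} = \left(481 - 198\right)^{2} = 283^{2} = 80089$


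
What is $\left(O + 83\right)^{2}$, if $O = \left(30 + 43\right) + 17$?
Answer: $29929$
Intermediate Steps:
$O = 90$ ($O = 73 + 17 = 90$)
$\left(O + 83\right)^{2} = \left(90 + 83\right)^{2} = 173^{2} = 29929$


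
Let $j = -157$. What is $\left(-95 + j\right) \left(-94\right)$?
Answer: $23688$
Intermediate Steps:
$\left(-95 + j\right) \left(-94\right) = \left(-95 - 157\right) \left(-94\right) = \left(-252\right) \left(-94\right) = 23688$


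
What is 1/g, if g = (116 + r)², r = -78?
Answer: 1/1444 ≈ 0.00069252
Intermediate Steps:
g = 1444 (g = (116 - 78)² = 38² = 1444)
1/g = 1/1444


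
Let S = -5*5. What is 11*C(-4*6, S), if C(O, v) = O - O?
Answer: 0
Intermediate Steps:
S = -25
C(O, v) = 0
11*C(-4*6, S) = 11*0 = 0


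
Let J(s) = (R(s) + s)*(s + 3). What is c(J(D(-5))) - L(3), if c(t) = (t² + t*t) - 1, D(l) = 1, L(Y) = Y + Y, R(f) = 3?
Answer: 505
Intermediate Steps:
L(Y) = 2*Y
J(s) = (3 + s)² (J(s) = (3 + s)*(s + 3) = (3 + s)*(3 + s) = (3 + s)²)
c(t) = -1 + 2*t² (c(t) = (t² + t²) - 1 = 2*t² - 1 = -1 + 2*t²)
c(J(D(-5))) - L(3) = (-1 + 2*(9 + 1² + 6*1)²) - 2*3 = (-1 + 2*(9 + 1 + 6)²) - 1*6 = (-1 + 2*16²) - 6 = (-1 + 2*256) - 6 = (-1 + 512) - 6 = 511 - 6 = 505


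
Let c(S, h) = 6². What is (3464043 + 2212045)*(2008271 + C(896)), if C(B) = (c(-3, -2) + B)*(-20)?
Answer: 11293320643528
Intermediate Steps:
c(S, h) = 36
C(B) = -720 - 20*B (C(B) = (36 + B)*(-20) = -720 - 20*B)
(3464043 + 2212045)*(2008271 + C(896)) = (3464043 + 2212045)*(2008271 + (-720 - 20*896)) = 5676088*(2008271 + (-720 - 17920)) = 5676088*(2008271 - 18640) = 5676088*1989631 = 11293320643528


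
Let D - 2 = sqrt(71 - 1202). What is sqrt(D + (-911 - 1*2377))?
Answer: sqrt(-3286 + I*sqrt(1131)) ≈ 0.2933 + 57.324*I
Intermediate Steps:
D = 2 + I*sqrt(1131) (D = 2 + sqrt(71 - 1202) = 2 + sqrt(-1131) = 2 + I*sqrt(1131) ≈ 2.0 + 33.63*I)
sqrt(D + (-911 - 1*2377)) = sqrt((2 + I*sqrt(1131)) + (-911 - 1*2377)) = sqrt((2 + I*sqrt(1131)) + (-911 - 2377)) = sqrt((2 + I*sqrt(1131)) - 3288) = sqrt(-3286 + I*sqrt(1131))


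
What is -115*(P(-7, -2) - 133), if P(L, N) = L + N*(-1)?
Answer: 15870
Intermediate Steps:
P(L, N) = L - N
-115*(P(-7, -2) - 133) = -115*((-7 - 1*(-2)) - 133) = -115*((-7 + 2) - 133) = -115*(-5 - 133) = -115*(-138) = 15870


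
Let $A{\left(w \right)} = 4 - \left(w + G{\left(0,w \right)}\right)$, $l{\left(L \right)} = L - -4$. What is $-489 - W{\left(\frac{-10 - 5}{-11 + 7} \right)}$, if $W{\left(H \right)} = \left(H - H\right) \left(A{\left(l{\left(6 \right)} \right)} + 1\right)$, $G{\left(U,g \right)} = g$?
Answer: $-489$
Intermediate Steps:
$l{\left(L \right)} = 4 + L$ ($l{\left(L \right)} = L + 4 = 4 + L$)
$A{\left(w \right)} = 4 - 2 w$ ($A{\left(w \right)} = 4 - \left(w + w\right) = 4 - 2 w$)
$W{\left(H \right)} = 0$ ($W{\left(H \right)} = \left(H - H\right) \left(\left(4 - 2 \left(4 + 6\right)\right) + 1\right) = 0 \left(\left(4 - 20\right) + 1\right) = 0 \left(-16 + 1\right) = 0 \left(-15\right) = 0$)
$-489 - W{\left(\frac{-10 - 5}{-11 + 7} \right)} = -489 - 0 = -489 + 0 = -489$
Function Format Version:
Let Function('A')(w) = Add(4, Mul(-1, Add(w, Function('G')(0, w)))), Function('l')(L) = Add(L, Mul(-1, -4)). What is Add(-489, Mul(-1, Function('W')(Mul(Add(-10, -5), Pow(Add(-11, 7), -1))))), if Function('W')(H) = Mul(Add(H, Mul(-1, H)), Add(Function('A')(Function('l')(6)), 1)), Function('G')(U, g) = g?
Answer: -489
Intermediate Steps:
Function('l')(L) = Add(4, L) (Function('l')(L) = Add(L, 4) = Add(4, L))
Function('A')(w) = Add(4, Mul(-2, w)) (Function('A')(w) = Add(4, Mul(-1, Add(w, w))) = Add(4, Mul(-1, Mul(2, w))) = Add(4, Mul(-2, w)))
Function('W')(H) = 0 (Function('W')(H) = Mul(Add(H, Mul(-1, H)), Add(Add(4, Mul(-2, Add(4, 6))), 1)) = Mul(0, Add(Add(4, Mul(-2, 10)), 1)) = Mul(0, Add(Add(4, -20), 1)) = Mul(0, Add(-16, 1)) = Mul(0, -15) = 0)
Add(-489, Mul(-1, Function('W')(Mul(Add(-10, -5), Pow(Add(-11, 7), -1))))) = Add(-489, Mul(-1, 0)) = Add(-489, 0) = -489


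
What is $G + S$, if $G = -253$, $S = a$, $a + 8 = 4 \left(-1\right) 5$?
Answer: $-281$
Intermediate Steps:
$a = -28$ ($a = -8 + 4 \left(-1\right) 5 = -8 - 20 = -28$)
$S = -28$
$G + S = -253 - 28 = -281$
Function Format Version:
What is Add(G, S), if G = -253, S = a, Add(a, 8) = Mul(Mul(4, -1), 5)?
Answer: -281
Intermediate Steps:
a = -28 (a = Add(-8, Mul(Mul(4, -1), 5)) = Add(-8, Mul(-4, 5)) = Add(-8, -20) = -28)
S = -28
Add(G, S) = Add(-253, -28) = -281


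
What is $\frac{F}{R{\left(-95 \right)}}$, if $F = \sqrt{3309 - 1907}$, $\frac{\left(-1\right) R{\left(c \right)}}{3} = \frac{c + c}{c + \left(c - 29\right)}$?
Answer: $- \frac{73 \sqrt{1402}}{190} \approx -14.386$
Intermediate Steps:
$R{\left(c \right)} = - \frac{6 c}{-29 + 2 c}$ ($R{\left(c \right)} = - 3 \frac{c + c}{c + \left(c - 29\right)} = - 3 \frac{2 c}{c + \left(-29 + c\right)} = - 3 \frac{2 c}{-29 + 2 c} = - \frac{6 c}{-29 + 2 c}$)
$F = \sqrt{1402} \approx 37.443$
$\frac{F}{R{\left(-95 \right)}} = \frac{\sqrt{1402}}{\left(-6\right) \left(-95\right) \frac{1}{-29 + 2 \left(-95\right)}} = \frac{\sqrt{1402}}{\left(-6\right) \left(-95\right) \frac{1}{-29 - 190}} = \frac{\sqrt{1402}}{\left(-6\right) \left(-95\right) \frac{1}{-219}} = \frac{\sqrt{1402}}{\left(-6\right) \left(-95\right) \left(- \frac{1}{219}\right)} = \frac{\sqrt{1402}}{- \frac{190}{73}} = \sqrt{1402} \left(- \frac{73}{190}\right) = - \frac{73 \sqrt{1402}}{190}$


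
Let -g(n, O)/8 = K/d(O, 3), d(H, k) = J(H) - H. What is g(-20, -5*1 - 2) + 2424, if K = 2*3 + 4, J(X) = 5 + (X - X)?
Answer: 7252/3 ≈ 2417.3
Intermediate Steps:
J(X) = 5 (J(X) = 5 + 0 = 5)
d(H, k) = 5 - H
K = 10 (K = 6 + 4 = 10)
g(n, O) = -80/(5 - O)
g(-20, -5*1 - 2) + 2424 = 80/(-5 + (-5*1 - 2)) + 2424 = 80/(-5 + (-5 - 2)) + 2424 = 80/(-5 - 7) + 2424 = 80/(-12) + 2424 = 80*(-1/12) + 2424 = -20/3 + 2424 = 7252/3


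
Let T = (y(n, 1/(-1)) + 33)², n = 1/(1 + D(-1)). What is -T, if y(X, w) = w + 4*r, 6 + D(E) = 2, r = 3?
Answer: -1936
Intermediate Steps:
D(E) = -4 (D(E) = -6 + 2 = -4)
n = -⅓ (n = 1/(1 - 4) = 1/(-3) = -⅓ ≈ -0.33333)
y(X, w) = 12 + w (y(X, w) = w + 4*3 = w + 12 = 12 + w)
T = 1936 (T = ((12 + 1/(-1)) + 33)² = ((12 - 1) + 33)² = (11 + 33)² = 44² = 1936)
-T = -1*1936 = -1936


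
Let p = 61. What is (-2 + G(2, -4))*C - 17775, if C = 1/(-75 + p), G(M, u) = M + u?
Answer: -124423/7 ≈ -17775.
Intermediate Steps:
C = -1/14 (C = 1/(-75 + 61) = 1/(-14) = -1/14 ≈ -0.071429)
(-2 + G(2, -4))*C - 17775 = (-2 + (2 - 4))*(-1/14) - 17775 = (-2 - 2)*(-1/14) - 17775 = -4*(-1/14) - 17775 = 2/7 - 17775 = -124423/7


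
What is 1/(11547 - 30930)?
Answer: -1/19383 ≈ -5.1592e-5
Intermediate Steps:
1/(11547 - 30930) = 1/(-19383) = -1/19383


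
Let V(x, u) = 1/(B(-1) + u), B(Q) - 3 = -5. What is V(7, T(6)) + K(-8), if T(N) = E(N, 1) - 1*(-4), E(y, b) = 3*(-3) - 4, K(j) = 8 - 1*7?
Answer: 10/11 ≈ 0.90909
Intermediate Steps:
K(j) = 1 (K(j) = 8 - 7 = 1)
E(y, b) = -13 (E(y, b) = -9 - 4 = -13)
B(Q) = -2 (B(Q) = 3 - 5 = -2)
T(N) = -9 (T(N) = -13 - 1*(-4) = -13 + 4 = -9)
V(x, u) = 1/(-2 + u)
V(7, T(6)) + K(-8) = 1/(-2 - 9) + 1 = 1/(-11) + 1 = -1/11 + 1 = 10/11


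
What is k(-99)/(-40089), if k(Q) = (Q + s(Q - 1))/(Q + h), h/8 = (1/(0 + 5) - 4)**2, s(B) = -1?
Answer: 2500/16556757 ≈ 0.00015100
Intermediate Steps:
h = 2888/25 (h = 8*(1/(0 + 5) - 4)**2 = 8*(1/5 - 4)**2 = 8*(-19/5)**2 = 8*(361/25) = 2888/25 ≈ 115.52)
k(Q) = (-1 + Q)/(2888/25 + Q) (k(Q) = (Q - 1)/(Q + 2888/25) = (-1 + Q)/(2888/25 + Q))
k(-99)/(-40089) = (25*(-1 - 99)/(2888 + 25*(-99)))/(-40089) = (25*(-100)/(2888 - 2475))*(-1/40089) = (25*(-100)/413)*(-1/40089) = (25*(1/413)*(-100))*(-1/40089) = -2500/413*(-1/40089) = 2500/16556757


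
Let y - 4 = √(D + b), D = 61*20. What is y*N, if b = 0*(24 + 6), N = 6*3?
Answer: 72 + 36*√305 ≈ 700.71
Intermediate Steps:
N = 18
b = 0 (b = 0*30 = 0)
D = 1220
y = 4 + 2*√305 (y = 4 + √(1220 + 0) = 4 + √1220 = 4 + 2*√305 ≈ 38.928)
y*N = (4 + 2*√305)*18 = 72 + 36*√305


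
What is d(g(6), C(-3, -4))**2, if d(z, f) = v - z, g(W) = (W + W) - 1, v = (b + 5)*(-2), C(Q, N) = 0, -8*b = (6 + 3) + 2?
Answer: 5329/16 ≈ 333.06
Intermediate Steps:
b = -11/8 (b = -((6 + 3) + 2)/8 = -(9 + 2)/8 = -1/8*11 = -11/8 ≈ -1.3750)
v = -29/4 (v = (-11/8 + 5)*(-2) = (29/8)*(-2) = -29/4 ≈ -7.2500)
g(W) = -1 + 2*W (g(W) = 2*W - 1 = -1 + 2*W)
d(z, f) = -29/4 - z
d(g(6), C(-3, -4))**2 = (-29/4 - (-1 + 2*6))**2 = (-29/4 - (-1 + 12))**2 = (-29/4 - 1*11)**2 = (-29/4 - 11)**2 = (-73/4)**2 = 5329/16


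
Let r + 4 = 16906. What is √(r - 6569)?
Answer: √10333 ≈ 101.65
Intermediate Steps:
r = 16902 (r = -4 + 16906 = 16902)
√(r - 6569) = √(16902 - 6569) = √10333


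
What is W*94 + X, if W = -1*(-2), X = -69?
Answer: 119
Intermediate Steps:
W = 2
W*94 + X = 2*94 - 69 = 188 - 69 = 119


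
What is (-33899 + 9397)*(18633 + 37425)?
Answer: -1373533116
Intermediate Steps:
(-33899 + 9397)*(18633 + 37425) = -24502*56058 = -1373533116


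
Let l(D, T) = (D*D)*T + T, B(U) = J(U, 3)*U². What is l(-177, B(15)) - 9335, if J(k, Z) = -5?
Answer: -35255585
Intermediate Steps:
B(U) = -5*U²
l(D, T) = T + T*D² (l(D, T) = D²*T + T = T*D² + T = T + T*D²)
l(-177, B(15)) - 9335 = (-5*15²)*(1 + (-177)²) - 9335 = (-5*225)*(1 + 31329) - 9335 = -1125*31330 - 9335 = -35246250 - 9335 = -35255585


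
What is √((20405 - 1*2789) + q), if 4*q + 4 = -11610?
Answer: 5*√2354/2 ≈ 121.30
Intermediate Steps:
q = -5807/2 (q = -1 + (¼)*(-11610) = -1 - 5805/2 = -5807/2 ≈ -2903.5)
√((20405 - 1*2789) + q) = √((20405 - 1*2789) - 5807/2) = √((20405 - 2789) - 5807/2) = √(17616 - 5807/2) = √(29425/2) = 5*√2354/2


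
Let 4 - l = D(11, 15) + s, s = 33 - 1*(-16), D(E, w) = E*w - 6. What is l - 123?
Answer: -327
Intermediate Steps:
D(E, w) = -6 + E*w
s = 49 (s = 33 + 16 = 49)
l = -204 (l = 4 - ((-6 + 11*15) + 49) = 4 - ((-6 + 165) + 49) = 4 - (159 + 49) = 4 - 1*208 = 4 - 208 = -204)
l - 123 = -204 - 123 = -327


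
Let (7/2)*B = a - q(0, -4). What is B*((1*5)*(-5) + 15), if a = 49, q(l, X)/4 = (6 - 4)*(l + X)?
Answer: -1620/7 ≈ -231.43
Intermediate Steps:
q(l, X) = 8*X + 8*l (q(l, X) = 4*((6 - 4)*(l + X)) = 4*(2*(X + l)) = 4*(2*X + 2*l) = 8*X + 8*l)
B = 162/7 (B = 2*(49 - (8*(-4) + 8*0))/7 = 2*(49 - (-32 + 0))/7 = 2*(49 - 1*(-32))/7 = 2*(49 + 32)/7 = (2/7)*81 = 162/7 ≈ 23.143)
B*((1*5)*(-5) + 15) = 162*((1*5)*(-5) + 15)/7 = 162*(5*(-5) + 15)/7 = 162*(-25 + 15)/7 = (162/7)*(-10) = -1620/7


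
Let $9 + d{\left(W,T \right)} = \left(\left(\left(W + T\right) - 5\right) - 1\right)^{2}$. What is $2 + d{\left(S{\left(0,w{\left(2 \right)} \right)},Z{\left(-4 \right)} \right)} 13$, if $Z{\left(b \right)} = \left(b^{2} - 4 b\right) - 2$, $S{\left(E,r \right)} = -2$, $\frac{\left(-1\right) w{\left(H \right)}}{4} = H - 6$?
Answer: $6177$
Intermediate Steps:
$w{\left(H \right)} = 24 - 4 H$ ($w{\left(H \right)} = - 4 \left(H - 6\right) = - 4 \left(-6 + H\right) = 24 - 4 H$)
$Z{\left(b \right)} = -2 + b^{2} - 4 b$
$d{\left(W,T \right)} = -9 + \left(-6 + T + W\right)^{2}$ ($d{\left(W,T \right)} = -9 + \left(\left(\left(W + T\right) - 5\right) - 1\right)^{2} = -9 + \left(\left(\left(T + W\right) - 5\right) - 1\right)^{2} = -9 + \left(\left(-5 + T + W\right) - 1\right)^{2} = -9 + \left(-6 + T + W\right)^{2}$)
$2 + d{\left(S{\left(0,w{\left(2 \right)} \right)},Z{\left(-4 \right)} \right)} 13 = 2 + \left(-9 + \left(-6 - \left(-14 - 16\right) - 2\right)^{2}\right) 13 = 2 + \left(-9 + \left(-6 + \left(-2 + 16 + 16\right) - 2\right)^{2}\right) 13 = 2 + \left(-9 + \left(-6 + 30 - 2\right)^{2}\right) 13 = 2 + \left(-9 + 22^{2}\right) 13 = 2 + \left(-9 + 484\right) 13 = 2 + 475 \cdot 13 = 2 + 6175 = 6177$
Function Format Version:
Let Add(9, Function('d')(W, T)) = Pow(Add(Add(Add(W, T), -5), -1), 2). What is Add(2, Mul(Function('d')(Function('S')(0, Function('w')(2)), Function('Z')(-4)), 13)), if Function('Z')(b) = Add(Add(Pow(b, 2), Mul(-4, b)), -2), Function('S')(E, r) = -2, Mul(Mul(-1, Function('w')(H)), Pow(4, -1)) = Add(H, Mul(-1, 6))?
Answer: 6177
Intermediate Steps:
Function('w')(H) = Add(24, Mul(-4, H)) (Function('w')(H) = Mul(-4, Add(H, Mul(-1, 6))) = Mul(-4, Add(H, -6)) = Mul(-4, Add(-6, H)) = Add(24, Mul(-4, H)))
Function('Z')(b) = Add(-2, Pow(b, 2), Mul(-4, b))
Function('d')(W, T) = Add(-9, Pow(Add(-6, T, W), 2)) (Function('d')(W, T) = Add(-9, Pow(Add(Add(Add(W, T), -5), -1), 2)) = Add(-9, Pow(Add(Add(Add(T, W), -5), -1), 2)) = Add(-9, Pow(Add(Add(-5, T, W), -1), 2)) = Add(-9, Pow(Add(-6, T, W), 2)))
Add(2, Mul(Function('d')(Function('S')(0, Function('w')(2)), Function('Z')(-4)), 13)) = Add(2, Mul(Add(-9, Pow(Add(-6, Add(-2, Pow(-4, 2), Mul(-4, -4)), -2), 2)), 13)) = Add(2, Mul(Add(-9, Pow(Add(-6, Add(-2, 16, 16), -2), 2)), 13)) = Add(2, Mul(Add(-9, Pow(Add(-6, 30, -2), 2)), 13)) = Add(2, Mul(Add(-9, Pow(22, 2)), 13)) = Add(2, Mul(Add(-9, 484), 13)) = Add(2, Mul(475, 13)) = Add(2, 6175) = 6177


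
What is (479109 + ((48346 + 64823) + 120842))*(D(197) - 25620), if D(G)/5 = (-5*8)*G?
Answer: -46367062400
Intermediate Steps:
D(G) = -200*G (D(G) = 5*((-5*8)*G) = 5*(-40*G) = -200*G)
(479109 + ((48346 + 64823) + 120842))*(D(197) - 25620) = (479109 + ((48346 + 64823) + 120842))*(-200*197 - 25620) = (479109 + (113169 + 120842))*(-39400 - 25620) = (479109 + 234011)*(-65020) = 713120*(-65020) = -46367062400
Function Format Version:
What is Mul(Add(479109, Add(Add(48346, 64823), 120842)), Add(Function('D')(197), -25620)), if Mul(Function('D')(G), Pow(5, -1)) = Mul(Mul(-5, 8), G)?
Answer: -46367062400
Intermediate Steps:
Function('D')(G) = Mul(-200, G) (Function('D')(G) = Mul(5, Mul(Mul(-5, 8), G)) = Mul(5, Mul(-40, G)) = Mul(-200, G))
Mul(Add(479109, Add(Add(48346, 64823), 120842)), Add(Function('D')(197), -25620)) = Mul(Add(479109, Add(Add(48346, 64823), 120842)), Add(Mul(-200, 197), -25620)) = Mul(Add(479109, Add(113169, 120842)), Add(-39400, -25620)) = Mul(Add(479109, 234011), -65020) = Mul(713120, -65020) = -46367062400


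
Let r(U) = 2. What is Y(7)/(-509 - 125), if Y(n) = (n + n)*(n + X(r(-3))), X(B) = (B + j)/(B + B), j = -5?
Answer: -175/1268 ≈ -0.13801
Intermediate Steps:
X(B) = (-5 + B)/(2*B) (X(B) = (B - 5)/(B + B) = (-5 + B)/((2*B)) = (-5 + B)*(1/(2*B)) = (-5 + B)/(2*B))
Y(n) = 2*n*(-¾ + n) (Y(n) = (n + n)*(n + (½)*(-5 + 2)/2) = (2*n)*(n + (½)*(½)*(-3)) = (2*n)*(n - ¾) = (2*n)*(-¾ + n) = 2*n*(-¾ + n))
Y(7)/(-509 - 125) = ((½)*7*(-3 + 4*7))/(-509 - 125) = ((½)*7*(-3 + 28))/(-634) = ((½)*7*25)*(-1/634) = (175/2)*(-1/634) = -175/1268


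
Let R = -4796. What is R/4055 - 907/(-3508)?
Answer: -13146483/14224940 ≈ -0.92419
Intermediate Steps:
R/4055 - 907/(-3508) = -4796/4055 - 907/(-3508) = -4796*1/4055 - 907*(-1/3508) = -4796/4055 + 907/3508 = -13146483/14224940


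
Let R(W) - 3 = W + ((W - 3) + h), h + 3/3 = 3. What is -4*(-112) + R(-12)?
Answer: 426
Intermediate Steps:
h = 2 (h = -1 + 3 = 2)
R(W) = 2 + 2*W (R(W) = 3 + (W + ((W - 3) + 2)) = 3 + (W + ((-3 + W) + 2)) = 3 + (W + (-1 + W)) = 3 + (-1 + 2*W) = 2 + 2*W)
-4*(-112) + R(-12) = -4*(-112) + (2 + 2*(-12)) = 448 + (2 - 24) = 448 - 22 = 426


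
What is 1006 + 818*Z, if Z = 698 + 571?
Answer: 1039048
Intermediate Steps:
Z = 1269
1006 + 818*Z = 1006 + 818*1269 = 1006 + 1038042 = 1039048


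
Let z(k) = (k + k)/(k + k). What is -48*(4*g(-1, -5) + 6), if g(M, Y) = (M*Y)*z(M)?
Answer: -1248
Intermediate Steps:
z(k) = 1 (z(k) = (2*k)/((2*k)) = (2*k)*(1/(2*k)) = 1)
g(M, Y) = M*Y (g(M, Y) = (M*Y)*1 = M*Y)
-48*(4*g(-1, -5) + 6) = -48*(4*(-1*(-5)) + 6) = -48*(4*5 + 6) = -48*(20 + 6) = -48*26 = -1248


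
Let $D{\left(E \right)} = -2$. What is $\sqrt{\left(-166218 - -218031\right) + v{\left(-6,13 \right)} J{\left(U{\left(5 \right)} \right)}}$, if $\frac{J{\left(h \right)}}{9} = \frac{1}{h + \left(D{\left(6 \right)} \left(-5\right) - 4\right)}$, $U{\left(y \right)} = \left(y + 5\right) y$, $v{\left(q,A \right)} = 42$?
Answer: $\frac{9 \sqrt{2559}}{2} \approx 227.64$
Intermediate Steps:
$U{\left(y \right)} = y \left(5 + y\right)$ ($U{\left(y \right)} = \left(5 + y\right) y = y \left(5 + y\right)$)
$J{\left(h \right)} = \frac{9}{6 + h}$ ($J{\left(h \right)} = \frac{9}{h - -6} = \frac{9}{h + \left(10 - 4\right)} = \frac{9}{h + 6} = \frac{9}{6 + h}$)
$\sqrt{\left(-166218 - -218031\right) + v{\left(-6,13 \right)} J{\left(U{\left(5 \right)} \right)}} = \sqrt{\left(-166218 - -218031\right) + 42 \frac{9}{6 + 5 \left(5 + 5\right)}} = \sqrt{\left(-166218 + 218031\right) + 42 \frac{9}{6 + 5 \cdot 10}} = \sqrt{51813 + 42 \frac{9}{6 + 50}} = \sqrt{51813 + 42 \cdot \frac{9}{56}} = \sqrt{51813 + \frac{27}{4}} = \sqrt{\frac{207279}{4}} = \frac{9 \sqrt{2559}}{2}$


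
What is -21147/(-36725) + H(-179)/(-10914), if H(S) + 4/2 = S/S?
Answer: 230835083/400816650 ≈ 0.57591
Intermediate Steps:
H(S) = -1 (H(S) = -2 + S/S = -2 + 1 = -1)
-21147/(-36725) + H(-179)/(-10914) = -21147/(-36725) - 1/(-10914) = -21147*(-1/36725) - 1*(-1/10914) = 21147/36725 + 1/10914 = 230835083/400816650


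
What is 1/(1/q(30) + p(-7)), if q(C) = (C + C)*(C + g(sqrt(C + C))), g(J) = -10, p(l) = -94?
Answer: -1200/112799 ≈ -0.010638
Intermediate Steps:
q(C) = 2*C*(-10 + C) (q(C) = (C + C)*(C - 10) = (2*C)*(-10 + C) = 2*C*(-10 + C))
1/(1/q(30) + p(-7)) = 1/(1/(2*30*(-10 + 30)) - 94) = 1/(1/(2*30*20) - 94) = 1/(1/1200 - 94) = 1/(-112799/1200) = -1200/112799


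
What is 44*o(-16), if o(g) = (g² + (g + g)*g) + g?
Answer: 33088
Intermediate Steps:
o(g) = g + 3*g² (o(g) = (g² + (2*g)*g) + g = (g² + 2*g²) + g = 3*g² + g = g + 3*g²)
44*o(-16) = 44*(-16*(1 + 3*(-16))) = 44*(-16*(1 - 48)) = 44*(-16*(-47)) = 44*752 = 33088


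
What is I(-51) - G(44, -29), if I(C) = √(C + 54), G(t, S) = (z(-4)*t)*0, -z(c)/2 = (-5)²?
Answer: √3 ≈ 1.7320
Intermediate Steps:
z(c) = -50 (z(c) = -2*(-5)² = -2*25 = -50)
G(t, S) = 0 (G(t, S) = -50*t*0 = 0)
I(C) = √(54 + C)
I(-51) - G(44, -29) = √(54 - 51) - 1*0 = √3 + 0 = √3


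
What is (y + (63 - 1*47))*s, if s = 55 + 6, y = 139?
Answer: 9455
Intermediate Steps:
s = 61
(y + (63 - 1*47))*s = (139 + (63 - 1*47))*61 = (139 + (63 - 47))*61 = (139 + 16)*61 = 155*61 = 9455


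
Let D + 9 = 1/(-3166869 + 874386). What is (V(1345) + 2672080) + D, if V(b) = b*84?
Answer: 6384682071632/2292483 ≈ 2.7851e+6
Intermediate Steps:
V(b) = 84*b
D = -20632348/2292483 (D = -9 + 1/(-3166869 + 874386) = -9 + 1/(-2292483) = -9 - 1/2292483 = -20632348/2292483 ≈ -9.0000)
(V(1345) + 2672080) + D = (84*1345 + 2672080) - 20632348/2292483 = (112980 + 2672080) - 20632348/2292483 = 2785060 - 20632348/2292483 = 6384682071632/2292483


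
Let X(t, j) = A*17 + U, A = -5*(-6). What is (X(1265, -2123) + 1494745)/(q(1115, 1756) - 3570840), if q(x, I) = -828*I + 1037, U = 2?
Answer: -1495257/5023771 ≈ -0.29764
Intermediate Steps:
A = 30
q(x, I) = 1037 - 828*I
X(t, j) = 512 (X(t, j) = 30*17 + 2 = 510 + 2 = 512)
(X(1265, -2123) + 1494745)/(q(1115, 1756) - 3570840) = (512 + 1494745)/((1037 - 828*1756) - 3570840) = 1495257/((1037 - 1453968) - 3570840) = 1495257/(-1452931 - 3570840) = 1495257/(-5023771) = 1495257*(-1/5023771) = -1495257/5023771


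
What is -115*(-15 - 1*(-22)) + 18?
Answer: -787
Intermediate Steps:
-115*(-15 - 1*(-22)) + 18 = -115*(-15 + 22) + 18 = -115*7 + 18 = -805 + 18 = -787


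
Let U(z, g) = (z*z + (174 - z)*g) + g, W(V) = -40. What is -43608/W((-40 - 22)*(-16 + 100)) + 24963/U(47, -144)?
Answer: 88306758/81115 ≈ 1088.7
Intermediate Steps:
U(z, g) = g + z² + g*(174 - z) (U(z, g) = (z² + g*(174 - z)) + g = g + z² + g*(174 - z))
-43608/W((-40 - 22)*(-16 + 100)) + 24963/U(47, -144) = -43608/(-40) + 24963/(47² + 175*(-144) - 1*(-144)*47) = -43608*(-1/40) + 24963/(2209 - 25200 + 6768) = 5451/5 + 24963/(-16223) = 5451/5 + 24963*(-1/16223) = 5451/5 - 24963/16223 = 88306758/81115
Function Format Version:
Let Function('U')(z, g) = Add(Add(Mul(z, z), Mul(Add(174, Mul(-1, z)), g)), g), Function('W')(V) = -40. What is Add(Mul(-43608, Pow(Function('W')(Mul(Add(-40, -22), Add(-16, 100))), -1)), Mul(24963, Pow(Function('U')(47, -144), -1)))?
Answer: Rational(88306758, 81115) ≈ 1088.7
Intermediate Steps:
Function('U')(z, g) = Add(g, Pow(z, 2), Mul(g, Add(174, Mul(-1, z)))) (Function('U')(z, g) = Add(Add(Pow(z, 2), Mul(g, Add(174, Mul(-1, z)))), g) = Add(g, Pow(z, 2), Mul(g, Add(174, Mul(-1, z)))))
Add(Mul(-43608, Pow(Function('W')(Mul(Add(-40, -22), Add(-16, 100))), -1)), Mul(24963, Pow(Function('U')(47, -144), -1))) = Add(Mul(-43608, Pow(-40, -1)), Mul(24963, Pow(Add(Pow(47, 2), Mul(175, -144), Mul(-1, -144, 47)), -1))) = Add(Mul(-43608, Rational(-1, 40)), Mul(24963, Pow(Add(2209, -25200, 6768), -1))) = Add(Rational(5451, 5), Mul(24963, Pow(-16223, -1))) = Add(Rational(5451, 5), Mul(24963, Rational(-1, 16223))) = Add(Rational(5451, 5), Rational(-24963, 16223)) = Rational(88306758, 81115)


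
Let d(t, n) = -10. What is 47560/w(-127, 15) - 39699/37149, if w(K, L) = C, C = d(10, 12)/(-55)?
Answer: 3239131907/12383 ≈ 2.6158e+5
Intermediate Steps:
C = 2/11 (C = -10/(-55) = -10*(-1/55) = 2/11 ≈ 0.18182)
w(K, L) = 2/11
47560/w(-127, 15) - 39699/37149 = 47560/(2/11) - 39699/37149 = 47560*(11/2) - 39699*1/37149 = 261580 - 13233/12383 = 3239131907/12383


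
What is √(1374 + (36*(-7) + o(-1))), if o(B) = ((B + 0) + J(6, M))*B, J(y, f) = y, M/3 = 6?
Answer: √1117 ≈ 33.422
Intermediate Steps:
M = 18 (M = 3*6 = 18)
o(B) = B*(6 + B) (o(B) = ((B + 0) + 6)*B = (B + 6)*B = (6 + B)*B = B*(6 + B))
√(1374 + (36*(-7) + o(-1))) = √(1374 + (36*(-7) - (6 - 1))) = √(1374 + (-252 - 1*5)) = √(1374 + (-252 - 5)) = √(1374 - 257) = √1117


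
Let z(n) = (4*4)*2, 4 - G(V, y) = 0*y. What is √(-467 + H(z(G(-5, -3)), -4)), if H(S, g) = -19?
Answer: 9*I*√6 ≈ 22.045*I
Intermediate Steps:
G(V, y) = 4 (G(V, y) = 4 - 0*y = 4 - 1*0 = 4 + 0 = 4)
z(n) = 32 (z(n) = 16*2 = 32)
√(-467 + H(z(G(-5, -3)), -4)) = √(-467 - 19) = √(-486) = 9*I*√6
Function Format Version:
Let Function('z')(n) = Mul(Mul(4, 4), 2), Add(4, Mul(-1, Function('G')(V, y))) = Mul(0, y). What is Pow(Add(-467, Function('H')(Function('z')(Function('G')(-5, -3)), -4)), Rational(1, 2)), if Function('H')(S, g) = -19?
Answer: Mul(9, I, Pow(6, Rational(1, 2))) ≈ Mul(22.045, I)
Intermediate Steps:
Function('G')(V, y) = 4 (Function('G')(V, y) = Add(4, Mul(-1, Mul(0, y))) = Add(4, Mul(-1, 0)) = Add(4, 0) = 4)
Function('z')(n) = 32 (Function('z')(n) = Mul(16, 2) = 32)
Pow(Add(-467, Function('H')(Function('z')(Function('G')(-5, -3)), -4)), Rational(1, 2)) = Pow(Add(-467, -19), Rational(1, 2)) = Pow(-486, Rational(1, 2)) = Mul(9, I, Pow(6, Rational(1, 2)))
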